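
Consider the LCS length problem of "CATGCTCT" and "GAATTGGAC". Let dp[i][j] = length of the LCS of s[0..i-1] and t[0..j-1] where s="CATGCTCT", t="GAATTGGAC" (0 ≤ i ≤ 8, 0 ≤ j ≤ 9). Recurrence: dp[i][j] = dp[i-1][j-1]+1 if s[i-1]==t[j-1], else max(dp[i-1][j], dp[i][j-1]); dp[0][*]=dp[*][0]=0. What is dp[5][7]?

3

   ''  G  A  A  T  T  G  G  A  C
''  0  0  0  0  0  0  0  0  0  0
 C  0  0  0  0  0  0  0  0  0  1
 A  0  0  1  1  1  1  1  1  1  1
 T  0  0  1  1  2  2  2  2  2  2
 G  0  1  1  1  2  2  3  3  3  3
 C  0  1  1  1  2  2  3  3  3  4
 T  0  1  1  1  2  3  3  3  3  4
 C  0  1  1  1  2  3  3  3  3  4
 T  0  1  1  1  2  3  3  3  3  4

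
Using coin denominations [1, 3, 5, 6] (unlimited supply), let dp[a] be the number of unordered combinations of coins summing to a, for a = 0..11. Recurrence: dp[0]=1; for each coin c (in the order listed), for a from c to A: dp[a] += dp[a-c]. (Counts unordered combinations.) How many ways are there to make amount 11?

11

after  coin     0     1     2     3     4     5     6     7     8     9    10    11
          1     1     1     1     1     1     1     1     1     1     1     1     1
          3     1     1     1     2     2     2     3     3     3     4     4     4
          5     1     1     1     2     2     3     4     4     5     6     7     8
          6     1     1     1     2     2     3     5     5     6     8     9    11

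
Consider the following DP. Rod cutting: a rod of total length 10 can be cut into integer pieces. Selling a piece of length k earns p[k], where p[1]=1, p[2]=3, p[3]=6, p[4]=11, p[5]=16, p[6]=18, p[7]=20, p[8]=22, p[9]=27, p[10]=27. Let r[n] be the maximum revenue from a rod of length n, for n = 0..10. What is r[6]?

   n    0    1    2    3    4    5    6    7    8    9   10
r[n]    0    1    3    6   11   16   18   20   22   27   32

18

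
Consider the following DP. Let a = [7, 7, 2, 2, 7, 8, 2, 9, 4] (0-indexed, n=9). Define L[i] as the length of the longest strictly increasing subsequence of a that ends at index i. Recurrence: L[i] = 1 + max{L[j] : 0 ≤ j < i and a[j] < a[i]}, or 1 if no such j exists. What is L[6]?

   i    0    1    2    3    4    5    6    7    8
a[i]    7    7    2    2    7    8    2    9    4
L[i]    1    1    1    1    2    3    1    4    2

1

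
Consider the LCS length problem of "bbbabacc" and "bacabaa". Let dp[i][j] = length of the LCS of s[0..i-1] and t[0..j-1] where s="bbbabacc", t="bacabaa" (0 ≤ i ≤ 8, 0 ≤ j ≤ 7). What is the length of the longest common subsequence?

   ''  b  a  c  a  b  a  a
''  0  0  0  0  0  0  0  0
 b  0  1  1  1  1  1  1  1
 b  0  1  1  1  1  2  2  2
 b  0  1  1  1  1  2  2  2
 a  0  1  2  2  2  2  3  3
 b  0  1  2  2  2  3  3  3
 a  0  1  2  2  3  3  4  4
 c  0  1  2  3  3  3  4  4
 c  0  1  2  3  3  3  4  4

4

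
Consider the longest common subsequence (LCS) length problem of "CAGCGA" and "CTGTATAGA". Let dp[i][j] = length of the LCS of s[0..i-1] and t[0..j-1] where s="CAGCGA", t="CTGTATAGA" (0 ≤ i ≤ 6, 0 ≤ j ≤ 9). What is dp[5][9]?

3

   ''  C  T  G  T  A  T  A  G  A
''  0  0  0  0  0  0  0  0  0  0
 C  0  1  1  1  1  1  1  1  1  1
 A  0  1  1  1  1  2  2  2  2  2
 G  0  1  1  2  2  2  2  2  3  3
 C  0  1  1  2  2  2  2  2  3  3
 G  0  1  1  2  2  2  2  2  3  3
 A  0  1  1  2  2  3  3  3  3  4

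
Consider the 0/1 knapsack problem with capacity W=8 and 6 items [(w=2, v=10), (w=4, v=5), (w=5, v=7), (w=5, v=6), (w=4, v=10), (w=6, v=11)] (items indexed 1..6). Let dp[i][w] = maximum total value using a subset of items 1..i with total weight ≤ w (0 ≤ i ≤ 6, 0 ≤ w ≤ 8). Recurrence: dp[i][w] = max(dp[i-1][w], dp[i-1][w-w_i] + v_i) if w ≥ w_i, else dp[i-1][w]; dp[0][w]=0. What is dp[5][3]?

10

i\w   0   1   2   3   4   5   6   7   8
  0   0   0   0   0   0   0   0   0   0
  1   0   0  10  10  10  10  10  10  10
  2   0   0  10  10  10  10  15  15  15
  3   0   0  10  10  10  10  15  17  17
  4   0   0  10  10  10  10  15  17  17
  5   0   0  10  10  10  10  20  20  20
  6   0   0  10  10  10  10  20  20  21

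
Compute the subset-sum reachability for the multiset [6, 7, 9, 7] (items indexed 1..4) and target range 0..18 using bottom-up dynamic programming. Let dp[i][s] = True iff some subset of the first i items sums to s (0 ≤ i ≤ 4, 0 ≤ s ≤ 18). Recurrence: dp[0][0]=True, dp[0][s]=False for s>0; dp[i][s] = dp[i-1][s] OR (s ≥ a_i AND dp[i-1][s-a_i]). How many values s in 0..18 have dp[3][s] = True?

7

i\s   0   1   2   3   4   5   6   7   8   9  10  11  12  13  14  15  16  17  18
  0   T   F   F   F   F   F   F   F   F   F   F   F   F   F   F   F   F   F   F
  1   T   F   F   F   F   F   T   F   F   F   F   F   F   F   F   F   F   F   F
  2   T   F   F   F   F   F   T   T   F   F   F   F   F   T   F   F   F   F   F
  3   T   F   F   F   F   F   T   T   F   T   F   F   F   T   F   T   T   F   F
  4   T   F   F   F   F   F   T   T   F   T   F   F   F   T   T   T   T   F   F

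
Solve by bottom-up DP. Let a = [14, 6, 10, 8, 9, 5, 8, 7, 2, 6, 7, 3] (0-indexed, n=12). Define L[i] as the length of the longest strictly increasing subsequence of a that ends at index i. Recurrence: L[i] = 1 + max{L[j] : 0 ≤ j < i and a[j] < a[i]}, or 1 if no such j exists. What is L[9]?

2

   i    0    1    2    3    4    5    6    7    8    9   10   11
a[i]   14    6   10    8    9    5    8    7    2    6    7    3
L[i]    1    1    2    2    3    1    2    2    1    2    3    2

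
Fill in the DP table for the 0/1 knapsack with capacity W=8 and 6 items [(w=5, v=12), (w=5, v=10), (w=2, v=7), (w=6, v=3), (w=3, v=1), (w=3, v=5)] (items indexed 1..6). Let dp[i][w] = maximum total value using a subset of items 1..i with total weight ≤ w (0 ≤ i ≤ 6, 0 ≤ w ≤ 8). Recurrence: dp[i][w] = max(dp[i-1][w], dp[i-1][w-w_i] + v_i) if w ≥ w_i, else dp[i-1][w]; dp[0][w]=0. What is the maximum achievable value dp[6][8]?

19

i\w   0   1   2   3   4   5   6   7   8
  0   0   0   0   0   0   0   0   0   0
  1   0   0   0   0   0  12  12  12  12
  2   0   0   0   0   0  12  12  12  12
  3   0   0   7   7   7  12  12  19  19
  4   0   0   7   7   7  12  12  19  19
  5   0   0   7   7   7  12  12  19  19
  6   0   0   7   7   7  12  12  19  19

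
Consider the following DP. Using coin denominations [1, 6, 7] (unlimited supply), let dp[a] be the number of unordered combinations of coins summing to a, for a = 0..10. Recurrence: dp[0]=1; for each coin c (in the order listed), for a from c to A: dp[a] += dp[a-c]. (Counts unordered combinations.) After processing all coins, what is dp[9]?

after  coin     0     1     2     3     4     5     6     7     8     9    10
          1     1     1     1     1     1     1     1     1     1     1     1
          6     1     1     1     1     1     1     2     2     2     2     2
          7     1     1     1     1     1     1     2     3     3     3     3

3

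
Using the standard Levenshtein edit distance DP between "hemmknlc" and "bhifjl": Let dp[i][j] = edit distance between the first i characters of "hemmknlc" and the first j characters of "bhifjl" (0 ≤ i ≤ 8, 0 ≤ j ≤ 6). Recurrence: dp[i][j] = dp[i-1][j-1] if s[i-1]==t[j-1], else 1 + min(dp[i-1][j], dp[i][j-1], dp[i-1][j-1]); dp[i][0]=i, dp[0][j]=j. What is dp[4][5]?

   ''  b  h  i  f  j  l
''  0  1  2  3  4  5  6
 h  1  1  1  2  3  4  5
 e  2  2  2  2  3  4  5
 m  3  3  3  3  3  4  5
 m  4  4  4  4  4  4  5
 k  5  5  5  5  5  5  5
 n  6  6  6  6  6  6  6
 l  7  7  7  7  7  7  6
 c  8  8  8  8  8  8  7

4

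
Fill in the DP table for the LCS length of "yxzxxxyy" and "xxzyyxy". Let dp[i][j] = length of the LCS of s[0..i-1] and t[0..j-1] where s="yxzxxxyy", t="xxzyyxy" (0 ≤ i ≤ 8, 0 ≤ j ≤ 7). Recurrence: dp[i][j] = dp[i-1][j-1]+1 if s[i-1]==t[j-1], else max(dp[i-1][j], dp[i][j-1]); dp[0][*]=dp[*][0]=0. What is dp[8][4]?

   ''  x  x  z  y  y  x  y
''  0  0  0  0  0  0  0  0
 y  0  0  0  0  1  1  1  1
 x  0  1  1  1  1  1  2  2
 z  0  1  1  2  2  2  2  2
 x  0  1  2  2  2  2  3  3
 x  0  1  2  2  2  2  3  3
 x  0  1  2  2  2  2  3  3
 y  0  1  2  2  3  3  3  4
 y  0  1  2  2  3  4  4  4

3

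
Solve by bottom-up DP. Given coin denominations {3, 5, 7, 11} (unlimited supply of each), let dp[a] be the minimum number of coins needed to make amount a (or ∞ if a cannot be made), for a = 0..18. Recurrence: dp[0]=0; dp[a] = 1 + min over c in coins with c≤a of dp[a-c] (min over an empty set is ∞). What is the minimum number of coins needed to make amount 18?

 a  0  1  2  3  4  5  6  7  8  9 10 11 12 13 14 15 16 17 18
dp  0  -  -  1  -  1  2  1  2  3  2  1  2  3  2  3  2  3  2
(- denotes ∞ / unreachable)

2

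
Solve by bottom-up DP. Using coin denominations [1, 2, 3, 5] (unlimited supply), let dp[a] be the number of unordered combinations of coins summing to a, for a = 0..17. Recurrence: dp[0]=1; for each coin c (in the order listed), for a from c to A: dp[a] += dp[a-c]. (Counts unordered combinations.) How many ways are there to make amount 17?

after  coin     0     1     2     3     4     5     6     7     8     9    10    11    12    13    14    15    16    17
          1     1     1     1     1     1     1     1     1     1     1     1     1     1     1     1     1     1     1
          2     1     1     2     2     3     3     4     4     5     5     6     6     7     7     8     8     9     9
          3     1     1     2     3     4     5     7     8    10    12    14    16    19    21    24    27    30    33
          5     1     1     2     3     4     6     8    10    13    16    20    24    29    34    40    47    54    62

62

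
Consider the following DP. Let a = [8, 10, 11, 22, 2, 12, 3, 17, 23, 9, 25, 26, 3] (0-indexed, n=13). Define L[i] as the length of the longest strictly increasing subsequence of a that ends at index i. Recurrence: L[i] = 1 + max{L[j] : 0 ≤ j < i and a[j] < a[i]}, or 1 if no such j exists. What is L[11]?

   i    0    1    2    3    4    5    6    7    8    9   10   11   12
a[i]    8   10   11   22    2   12    3   17   23    9   25   26    3
L[i]    1    2    3    4    1    4    2    5    6    3    7    8    2

8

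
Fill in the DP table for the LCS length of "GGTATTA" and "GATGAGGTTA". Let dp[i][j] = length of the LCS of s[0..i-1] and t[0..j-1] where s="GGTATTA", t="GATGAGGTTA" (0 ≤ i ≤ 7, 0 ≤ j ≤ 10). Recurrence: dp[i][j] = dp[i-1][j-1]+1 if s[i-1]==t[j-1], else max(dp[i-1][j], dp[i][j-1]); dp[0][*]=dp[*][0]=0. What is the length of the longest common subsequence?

6

   ''  G  A  T  G  A  G  G  T  T  A
''  0  0  0  0  0  0  0  0  0  0  0
 G  0  1  1  1  1  1  1  1  1  1  1
 G  0  1  1  1  2  2  2  2  2  2  2
 T  0  1  1  2  2  2  2  2  3  3  3
 A  0  1  2  2  2  3  3  3  3  3  4
 T  0  1  2  3  3  3  3  3  4  4  4
 T  0  1  2  3  3  3  3  3  4  5  5
 A  0  1  2  3  3  4  4  4  4  5  6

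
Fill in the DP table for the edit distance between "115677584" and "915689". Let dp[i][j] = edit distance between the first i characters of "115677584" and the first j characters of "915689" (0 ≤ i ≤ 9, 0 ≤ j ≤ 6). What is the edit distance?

   ''  9  1  5  6  8  9
''  0  1  2  3  4  5  6
 1  1  1  1  2  3  4  5
 1  2  2  1  2  3  4  5
 5  3  3  2  1  2  3  4
 6  4  4  3  2  1  2  3
 7  5  5  4  3  2  2  3
 7  6  6  5  4  3  3  3
 5  7  7  6  5  4  4  4
 8  8  8  7  6  5  4  5
 4  9  9  8  7  6  5  5

5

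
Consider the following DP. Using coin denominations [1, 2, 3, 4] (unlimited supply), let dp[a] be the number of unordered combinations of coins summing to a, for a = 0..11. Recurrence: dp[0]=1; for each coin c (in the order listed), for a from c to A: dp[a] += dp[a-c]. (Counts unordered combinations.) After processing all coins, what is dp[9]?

18

after  coin     0     1     2     3     4     5     6     7     8     9    10    11
          1     1     1     1     1     1     1     1     1     1     1     1     1
          2     1     1     2     2     3     3     4     4     5     5     6     6
          3     1     1     2     3     4     5     7     8    10    12    14    16
          4     1     1     2     3     5     6     9    11    15    18    23    27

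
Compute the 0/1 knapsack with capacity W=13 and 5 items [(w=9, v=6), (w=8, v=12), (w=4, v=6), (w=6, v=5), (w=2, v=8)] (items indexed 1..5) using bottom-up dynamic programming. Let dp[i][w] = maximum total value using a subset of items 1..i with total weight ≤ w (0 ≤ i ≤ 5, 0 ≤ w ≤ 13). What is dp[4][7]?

6

i\w   0   1   2   3   4   5   6   7   8   9  10  11  12  13
  0   0   0   0   0   0   0   0   0   0   0   0   0   0   0
  1   0   0   0   0   0   0   0   0   0   6   6   6   6   6
  2   0   0   0   0   0   0   0   0  12  12  12  12  12  12
  3   0   0   0   0   6   6   6   6  12  12  12  12  18  18
  4   0   0   0   0   6   6   6   6  12  12  12  12  18  18
  5   0   0   8   8   8   8  14  14  14  14  20  20  20  20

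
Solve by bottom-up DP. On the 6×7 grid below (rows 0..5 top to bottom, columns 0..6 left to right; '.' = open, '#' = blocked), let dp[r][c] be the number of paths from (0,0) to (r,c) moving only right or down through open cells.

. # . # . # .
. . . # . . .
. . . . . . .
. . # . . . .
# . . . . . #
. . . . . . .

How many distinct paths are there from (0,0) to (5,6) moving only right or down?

45

r\c   0   1   2   3   4   5   6
  0   1   0   0   0   0   0   0
  1   1   1   1   0   0   0   0
  2   1   2   3   3   3   3   3
  3   1   3   0   3   6   9  12
  4   0   3   3   6  12  21   0
  5   0   3   6  12  24  45  45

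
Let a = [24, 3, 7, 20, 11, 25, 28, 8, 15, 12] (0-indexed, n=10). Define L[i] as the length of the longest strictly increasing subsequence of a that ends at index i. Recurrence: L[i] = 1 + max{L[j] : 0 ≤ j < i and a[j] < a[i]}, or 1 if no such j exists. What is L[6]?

   i    0    1    2    3    4    5    6    7    8    9
a[i]   24    3    7   20   11   25   28    8   15   12
L[i]    1    1    2    3    3    4    5    3    4    4

5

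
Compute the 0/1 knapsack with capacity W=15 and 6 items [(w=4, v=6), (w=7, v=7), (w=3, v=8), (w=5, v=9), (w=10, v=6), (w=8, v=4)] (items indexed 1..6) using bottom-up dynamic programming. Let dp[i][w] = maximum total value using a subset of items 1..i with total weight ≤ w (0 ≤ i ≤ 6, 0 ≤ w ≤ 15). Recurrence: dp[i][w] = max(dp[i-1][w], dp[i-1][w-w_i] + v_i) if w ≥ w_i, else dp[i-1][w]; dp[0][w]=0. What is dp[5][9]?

i\w   0   1   2   3   4   5   6   7   8   9  10  11  12  13  14  15
  0   0   0   0   0   0   0   0   0   0   0   0   0   0   0   0   0
  1   0   0   0   0   6   6   6   6   6   6   6   6   6   6   6   6
  2   0   0   0   0   6   6   6   7   7   7   7  13  13  13  13  13
  3   0   0   0   8   8   8   8  14  14  14  15  15  15  15  21  21
  4   0   0   0   8   8   9   9  14  17  17  17  17  23  23  23  24
  5   0   0   0   8   8   9   9  14  17  17  17  17  23  23  23  24
  6   0   0   0   8   8   9   9  14  17  17  17  17  23  23  23  24

17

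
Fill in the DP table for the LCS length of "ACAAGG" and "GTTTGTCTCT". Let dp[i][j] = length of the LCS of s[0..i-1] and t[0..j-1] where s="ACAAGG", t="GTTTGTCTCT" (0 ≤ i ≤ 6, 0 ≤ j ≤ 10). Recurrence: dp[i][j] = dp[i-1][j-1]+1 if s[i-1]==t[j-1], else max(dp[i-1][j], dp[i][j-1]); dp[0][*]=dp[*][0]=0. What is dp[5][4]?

   ''  G  T  T  T  G  T  C  T  C  T
''  0  0  0  0  0  0  0  0  0  0  0
 A  0  0  0  0  0  0  0  0  0  0  0
 C  0  0  0  0  0  0  0  1  1  1  1
 A  0  0  0  0  0  0  0  1  1  1  1
 A  0  0  0  0  0  0  0  1  1  1  1
 G  0  1  1  1  1  1  1  1  1  1  1
 G  0  1  1  1  1  2  2  2  2  2  2

1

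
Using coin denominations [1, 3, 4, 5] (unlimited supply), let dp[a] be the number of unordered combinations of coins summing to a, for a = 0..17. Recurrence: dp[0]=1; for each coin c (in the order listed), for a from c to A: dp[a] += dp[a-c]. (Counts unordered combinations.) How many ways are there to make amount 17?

35

after  coin     0     1     2     3     4     5     6     7     8     9    10    11    12    13    14    15    16    17
          1     1     1     1     1     1     1     1     1     1     1     1     1     1     1     1     1     1     1
          3     1     1     1     2     2     2     3     3     3     4     4     4     5     5     5     6     6     6
          4     1     1     1     2     3     3     4     5     6     7     8     9    11    12    13    15    17    18
          5     1     1     1     2     3     4     5     6     8    10    12    14    17    20    23    27    31    35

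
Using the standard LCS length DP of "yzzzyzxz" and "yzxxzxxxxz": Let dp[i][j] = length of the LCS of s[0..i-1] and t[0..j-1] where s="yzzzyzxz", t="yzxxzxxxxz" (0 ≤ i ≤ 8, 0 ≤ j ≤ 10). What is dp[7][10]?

4

   ''  y  z  x  x  z  x  x  x  x  z
''  0  0  0  0  0  0  0  0  0  0  0
 y  0  1  1  1  1  1  1  1  1  1  1
 z  0  1  2  2  2  2  2  2  2  2  2
 z  0  1  2  2  2  3  3  3  3  3  3
 z  0  1  2  2  2  3  3  3  3  3  4
 y  0  1  2  2  2  3  3  3  3  3  4
 z  0  1  2  2  2  3  3  3  3  3  4
 x  0  1  2  3  3  3  4  4  4  4  4
 z  0  1  2  3  3  4  4  4  4  4  5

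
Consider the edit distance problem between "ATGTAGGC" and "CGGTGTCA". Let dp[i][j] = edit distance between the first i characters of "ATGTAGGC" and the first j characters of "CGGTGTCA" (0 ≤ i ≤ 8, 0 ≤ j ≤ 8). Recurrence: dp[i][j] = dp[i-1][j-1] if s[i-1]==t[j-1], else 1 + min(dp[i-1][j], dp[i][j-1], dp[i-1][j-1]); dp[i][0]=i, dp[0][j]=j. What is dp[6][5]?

   ''  C  G  G  T  G  T  C  A
''  0  1  2  3  4  5  6  7  8
 A  1  1  2  3  4  5  6  7  7
 T  2  2  2  3  3  4  5  6  7
 G  3  3  2  2  3  3  4  5  6
 T  4  4  3  3  2  3  3  4  5
 A  5  5  4  4  3  3  4  4  4
 G  6  6  5  4  4  3  4  5  5
 G  7  7  6  5  5  4  4  5  6
 C  8  7  7  6  6  5  5  4  5

3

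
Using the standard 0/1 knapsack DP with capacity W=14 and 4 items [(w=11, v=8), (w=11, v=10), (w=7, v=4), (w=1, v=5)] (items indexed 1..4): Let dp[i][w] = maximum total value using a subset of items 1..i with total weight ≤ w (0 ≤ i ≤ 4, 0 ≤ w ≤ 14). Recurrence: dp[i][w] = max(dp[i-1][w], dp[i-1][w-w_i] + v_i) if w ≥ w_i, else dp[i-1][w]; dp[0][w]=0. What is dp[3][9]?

4

i\w   0   1   2   3   4   5   6   7   8   9  10  11  12  13  14
  0   0   0   0   0   0   0   0   0   0   0   0   0   0   0   0
  1   0   0   0   0   0   0   0   0   0   0   0   8   8   8   8
  2   0   0   0   0   0   0   0   0   0   0   0  10  10  10  10
  3   0   0   0   0   0   0   0   4   4   4   4  10  10  10  10
  4   0   5   5   5   5   5   5   5   9   9   9  10  15  15  15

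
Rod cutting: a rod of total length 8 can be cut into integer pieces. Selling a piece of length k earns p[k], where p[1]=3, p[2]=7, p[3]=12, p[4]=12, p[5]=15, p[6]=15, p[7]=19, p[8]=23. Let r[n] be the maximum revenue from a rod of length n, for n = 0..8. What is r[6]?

   n    0    1    2    3    4    5    6    7    8
r[n]    0    3    7   12   15   19   24   27   31

24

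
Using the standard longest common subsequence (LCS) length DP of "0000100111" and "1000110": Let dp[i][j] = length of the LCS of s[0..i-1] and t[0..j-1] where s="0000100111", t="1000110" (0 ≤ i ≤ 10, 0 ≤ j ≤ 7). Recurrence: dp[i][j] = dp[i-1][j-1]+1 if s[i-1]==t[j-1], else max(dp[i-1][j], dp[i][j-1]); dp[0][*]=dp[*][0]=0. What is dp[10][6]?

   ''  1  0  0  0  1  1  0
''  0  0  0  0  0  0  0  0
 0  0  0  1  1  1  1  1  1
 0  0  0  1  2  2  2  2  2
 0  0  0  1  2  3  3  3  3
 0  0  0  1  2  3  3  3  4
 1  0  1  1  2  3  4  4  4
 0  0  1  2  2  3  4  4  5
 0  0  1  2  3  3  4  4  5
 1  0  1  2  3  3  4  5  5
 1  0  1  2  3  3  4  5  5
 1  0  1  2  3  3  4  5  5

5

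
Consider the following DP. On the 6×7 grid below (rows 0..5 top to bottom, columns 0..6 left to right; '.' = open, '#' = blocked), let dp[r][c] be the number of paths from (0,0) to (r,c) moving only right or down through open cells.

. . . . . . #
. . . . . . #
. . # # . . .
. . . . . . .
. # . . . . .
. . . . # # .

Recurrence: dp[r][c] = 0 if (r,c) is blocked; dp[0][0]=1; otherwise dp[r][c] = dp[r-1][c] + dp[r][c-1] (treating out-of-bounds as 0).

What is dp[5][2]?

r\c   0   1   2   3   4   5   6
  0   1   1   1   1   1   1   0
  1   1   2   3   4   5   6   0
  2   1   3   0   0   5  11  11
  3   1   4   4   4   9  20  31
  4   1   0   4   8  17  37  68
  5   1   1   5  13   0   0  68

5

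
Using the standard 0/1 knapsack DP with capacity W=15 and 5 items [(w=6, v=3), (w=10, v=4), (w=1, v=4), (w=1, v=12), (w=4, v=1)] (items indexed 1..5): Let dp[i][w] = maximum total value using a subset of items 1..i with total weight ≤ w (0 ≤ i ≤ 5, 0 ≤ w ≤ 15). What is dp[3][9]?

7

i\w   0   1   2   3   4   5   6   7   8   9  10  11  12  13  14  15
  0   0   0   0   0   0   0   0   0   0   0   0   0   0   0   0   0
  1   0   0   0   0   0   0   3   3   3   3   3   3   3   3   3   3
  2   0   0   0   0   0   0   3   3   3   3   4   4   4   4   4   4
  3   0   4   4   4   4   4   4   7   7   7   7   8   8   8   8   8
  4   0  12  16  16  16  16  16  16  19  19  19  19  20  20  20  20
  5   0  12  16  16  16  16  17  17  19  19  19  19  20  20  20  20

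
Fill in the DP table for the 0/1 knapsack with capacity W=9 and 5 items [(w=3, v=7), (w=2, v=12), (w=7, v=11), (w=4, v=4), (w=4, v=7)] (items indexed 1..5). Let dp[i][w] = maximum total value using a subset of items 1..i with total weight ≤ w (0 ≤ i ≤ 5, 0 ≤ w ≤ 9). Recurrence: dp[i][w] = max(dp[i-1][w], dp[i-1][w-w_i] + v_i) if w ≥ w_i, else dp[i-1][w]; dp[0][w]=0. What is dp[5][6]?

i\w   0   1   2   3   4   5   6   7   8   9
  0   0   0   0   0   0   0   0   0   0   0
  1   0   0   0   7   7   7   7   7   7   7
  2   0   0  12  12  12  19  19  19  19  19
  3   0   0  12  12  12  19  19  19  19  23
  4   0   0  12  12  12  19  19  19  19  23
  5   0   0  12  12  12  19  19  19  19  26

19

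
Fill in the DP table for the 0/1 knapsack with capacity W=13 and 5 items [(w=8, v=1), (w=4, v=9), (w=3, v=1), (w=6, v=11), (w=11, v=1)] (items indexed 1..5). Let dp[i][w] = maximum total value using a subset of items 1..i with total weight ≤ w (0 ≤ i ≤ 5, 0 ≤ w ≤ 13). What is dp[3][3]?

i\w   0   1   2   3   4   5   6   7   8   9  10  11  12  13
  0   0   0   0   0   0   0   0   0   0   0   0   0   0   0
  1   0   0   0   0   0   0   0   0   1   1   1   1   1   1
  2   0   0   0   0   9   9   9   9   9   9   9   9  10  10
  3   0   0   0   1   9   9   9  10  10  10  10  10  10  10
  4   0   0   0   1   9   9  11  11  11  12  20  20  20  21
  5   0   0   0   1   9   9  11  11  11  12  20  20  20  21

1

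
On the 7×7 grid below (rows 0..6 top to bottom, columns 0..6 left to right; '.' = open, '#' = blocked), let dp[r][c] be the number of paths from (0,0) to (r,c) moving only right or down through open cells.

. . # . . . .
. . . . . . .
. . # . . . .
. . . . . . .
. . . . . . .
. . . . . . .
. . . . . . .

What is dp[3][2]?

r\c   0   1   2   3   4   5   6
  0   1   1   0   0   0   0   0
  1   1   2   2   2   2   2   2
  2   1   3   0   2   4   6   8
  3   1   4   4   6  10  16  24
  4   1   5   9  15  25  41  65
  5   1   6  15  30  55  96 161
  6   1   7  22  52 107 203 364

4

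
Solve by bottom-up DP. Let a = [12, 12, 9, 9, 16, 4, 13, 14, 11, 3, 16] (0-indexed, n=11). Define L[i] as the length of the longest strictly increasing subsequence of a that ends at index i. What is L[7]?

   i    0    1    2    3    4    5    6    7    8    9   10
a[i]   12   12    9    9   16    4   13   14   11    3   16
L[i]    1    1    1    1    2    1    2    3    2    1    4

3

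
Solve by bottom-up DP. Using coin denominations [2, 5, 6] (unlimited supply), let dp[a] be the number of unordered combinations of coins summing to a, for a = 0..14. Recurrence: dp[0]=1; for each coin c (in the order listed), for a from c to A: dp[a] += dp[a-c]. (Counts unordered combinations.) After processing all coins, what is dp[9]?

after  coin     0     1     2     3     4     5     6     7     8     9    10    11    12    13    14
          2     1     0     1     0     1     0     1     0     1     0     1     0     1     0     1
          5     1     0     1     0     1     1     1     1     1     1     2     1     2     1     2
          6     1     0     1     0     1     1     2     1     2     1     3     2     4     2     4

1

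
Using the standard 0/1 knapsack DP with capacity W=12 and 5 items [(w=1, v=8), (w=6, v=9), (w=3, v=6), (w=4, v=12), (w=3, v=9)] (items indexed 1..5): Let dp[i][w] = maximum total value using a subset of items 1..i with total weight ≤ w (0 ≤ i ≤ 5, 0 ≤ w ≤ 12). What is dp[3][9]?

17

i\w   0   1   2   3   4   5   6   7   8   9  10  11  12
  0   0   0   0   0   0   0   0   0   0   0   0   0   0
  1   0   8   8   8   8   8   8   8   8   8   8   8   8
  2   0   8   8   8   8   8   9  17  17  17  17  17  17
  3   0   8   8   8  14  14  14  17  17  17  23  23  23
  4   0   8   8   8  14  20  20  20  26  26  26  29  29
  5   0   8   8   9  17  20  20  23  29  29  29  35  35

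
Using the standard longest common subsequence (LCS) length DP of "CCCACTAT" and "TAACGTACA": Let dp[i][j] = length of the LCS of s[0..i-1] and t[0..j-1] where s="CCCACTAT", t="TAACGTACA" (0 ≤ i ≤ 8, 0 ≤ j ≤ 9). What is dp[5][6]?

2

   ''  T  A  A  C  G  T  A  C  A
''  0  0  0  0  0  0  0  0  0  0
 C  0  0  0  0  1  1  1  1  1  1
 C  0  0  0  0  1  1  1  1  2  2
 C  0  0  0  0  1  1  1  1  2  2
 A  0  0  1  1  1  1  1  2  2  3
 C  0  0  1  1  2  2  2  2  3  3
 T  0  1  1  1  2  2  3  3  3  3
 A  0  1  2  2  2  2  3  4  4  4
 T  0  1  2  2  2  2  3  4  4  4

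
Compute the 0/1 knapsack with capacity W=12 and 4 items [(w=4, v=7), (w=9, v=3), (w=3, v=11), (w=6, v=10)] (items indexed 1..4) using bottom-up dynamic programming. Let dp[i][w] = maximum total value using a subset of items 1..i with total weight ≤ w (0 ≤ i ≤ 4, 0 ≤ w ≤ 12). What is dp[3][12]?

i\w   0   1   2   3   4   5   6   7   8   9  10  11  12
  0   0   0   0   0   0   0   0   0   0   0   0   0   0
  1   0   0   0   0   7   7   7   7   7   7   7   7   7
  2   0   0   0   0   7   7   7   7   7   7   7   7   7
  3   0   0   0  11  11  11  11  18  18  18  18  18  18
  4   0   0   0  11  11  11  11  18  18  21  21  21  21

18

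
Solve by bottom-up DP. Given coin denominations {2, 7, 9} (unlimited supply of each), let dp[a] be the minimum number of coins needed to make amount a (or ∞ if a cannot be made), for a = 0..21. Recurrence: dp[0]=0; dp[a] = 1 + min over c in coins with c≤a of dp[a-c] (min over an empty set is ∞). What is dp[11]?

2

 a  0  1  2  3  4  5  6  7  8  9 10 11 12 13 14 15 16 17 18 19 20 21
dp  0  -  1  -  2  -  3  1  4  1  5  2  6  3  2  4  2  5  2  6  3  3
(- denotes ∞ / unreachable)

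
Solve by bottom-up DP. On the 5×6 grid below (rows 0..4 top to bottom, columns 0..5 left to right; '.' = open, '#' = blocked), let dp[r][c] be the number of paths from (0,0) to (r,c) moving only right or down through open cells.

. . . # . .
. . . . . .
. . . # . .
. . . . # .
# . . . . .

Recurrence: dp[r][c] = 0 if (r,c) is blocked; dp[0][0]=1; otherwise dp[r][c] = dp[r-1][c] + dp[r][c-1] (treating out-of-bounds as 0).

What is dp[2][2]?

r\c   0   1   2   3   4   5
  0   1   1   1   0   0   0
  1   1   2   3   3   3   3
  2   1   3   6   0   3   6
  3   1   4  10  10   0   6
  4   0   4  14  24  24  30

6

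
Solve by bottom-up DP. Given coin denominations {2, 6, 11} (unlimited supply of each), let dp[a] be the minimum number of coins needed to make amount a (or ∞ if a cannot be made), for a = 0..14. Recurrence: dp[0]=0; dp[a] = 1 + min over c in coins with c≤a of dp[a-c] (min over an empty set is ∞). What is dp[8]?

2

 a  0  1  2  3  4  5  6  7  8  9 10 11 12 13 14
dp  0  -  1  -  2  -  1  -  2  -  3  1  2  2  3
(- denotes ∞ / unreachable)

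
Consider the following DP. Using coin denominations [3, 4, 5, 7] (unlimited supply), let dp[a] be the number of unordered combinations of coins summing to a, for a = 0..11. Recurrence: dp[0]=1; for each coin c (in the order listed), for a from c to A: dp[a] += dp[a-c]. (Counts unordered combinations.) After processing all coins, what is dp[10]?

3

after  coin     0     1     2     3     4     5     6     7     8     9    10    11
          3     1     0     0     1     0     0     1     0     0     1     0     0
          4     1     0     0     1     1     0     1     1     1     1     1     1
          5     1     0     0     1     1     1     1     1     2     2     2     2
          7     1     0     0     1     1     1     1     2     2     2     3     3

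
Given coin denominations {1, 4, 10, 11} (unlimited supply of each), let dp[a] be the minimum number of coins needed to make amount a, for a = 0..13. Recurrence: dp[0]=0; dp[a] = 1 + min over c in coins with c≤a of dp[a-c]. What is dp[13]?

 a  0  1  2  3  4  5  6  7  8  9 10 11 12 13
dp  0  1  2  3  1  2  3  4  2  3  1  1  2  3

3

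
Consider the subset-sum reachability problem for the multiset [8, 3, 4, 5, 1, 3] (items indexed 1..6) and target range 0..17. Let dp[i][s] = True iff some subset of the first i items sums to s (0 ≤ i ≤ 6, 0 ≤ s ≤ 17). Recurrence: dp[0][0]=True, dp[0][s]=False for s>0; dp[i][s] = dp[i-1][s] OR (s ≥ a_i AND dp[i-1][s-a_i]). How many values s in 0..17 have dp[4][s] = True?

13

i\s   0   1   2   3   4   5   6   7   8   9  10  11  12  13  14  15  16  17
  0   T   F   F   F   F   F   F   F   F   F   F   F   F   F   F   F   F   F
  1   T   F   F   F   F   F   F   F   T   F   F   F   F   F   F   F   F   F
  2   T   F   F   T   F   F   F   F   T   F   F   T   F   F   F   F   F   F
  3   T   F   F   T   T   F   F   T   T   F   F   T   T   F   F   T   F   F
  4   T   F   F   T   T   T   F   T   T   T   F   T   T   T   F   T   T   T
  5   T   T   F   T   T   T   T   T   T   T   T   T   T   T   T   T   T   T
  6   T   T   F   T   T   T   T   T   T   T   T   T   T   T   T   T   T   T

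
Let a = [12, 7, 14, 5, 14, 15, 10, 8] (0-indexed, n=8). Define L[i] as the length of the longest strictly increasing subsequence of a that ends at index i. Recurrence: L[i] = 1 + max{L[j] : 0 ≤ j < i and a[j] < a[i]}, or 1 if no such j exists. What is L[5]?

3

   i    0    1    2    3    4    5    6    7
a[i]   12    7   14    5   14   15   10    8
L[i]    1    1    2    1    2    3    2    2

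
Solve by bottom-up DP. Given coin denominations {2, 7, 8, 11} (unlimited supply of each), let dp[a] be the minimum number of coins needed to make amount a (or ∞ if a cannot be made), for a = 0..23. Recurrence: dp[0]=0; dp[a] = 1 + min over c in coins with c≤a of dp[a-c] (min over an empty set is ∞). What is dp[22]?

2

 a  0  1  2  3  4  5  6  7  8  9 10 11 12 13 14 15 16 17 18 19 20 21 22 23
dp  0  -  1  -  2  -  3  1  1  2  2  1  3  2  2  2  2  3  2  2  3  3  2  3
(- denotes ∞ / unreachable)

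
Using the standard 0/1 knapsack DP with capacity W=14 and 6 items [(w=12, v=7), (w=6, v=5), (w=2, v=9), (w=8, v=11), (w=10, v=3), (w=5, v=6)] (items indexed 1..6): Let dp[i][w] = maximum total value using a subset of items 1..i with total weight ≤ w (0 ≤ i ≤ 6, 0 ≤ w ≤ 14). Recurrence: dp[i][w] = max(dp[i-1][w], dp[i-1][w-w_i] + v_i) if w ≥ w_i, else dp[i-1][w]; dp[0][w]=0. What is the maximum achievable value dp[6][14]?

20

i\w   0   1   2   3   4   5   6   7   8   9  10  11  12  13  14
  0   0   0   0   0   0   0   0   0   0   0   0   0   0   0   0
  1   0   0   0   0   0   0   0   0   0   0   0   0   7   7   7
  2   0   0   0   0   0   0   5   5   5   5   5   5   7   7   7
  3   0   0   9   9   9   9   9   9  14  14  14  14  14  14  16
  4   0   0   9   9   9   9   9   9  14  14  20  20  20  20  20
  5   0   0   9   9   9   9   9   9  14  14  20  20  20  20  20
  6   0   0   9   9   9   9   9  15  15  15  20  20  20  20  20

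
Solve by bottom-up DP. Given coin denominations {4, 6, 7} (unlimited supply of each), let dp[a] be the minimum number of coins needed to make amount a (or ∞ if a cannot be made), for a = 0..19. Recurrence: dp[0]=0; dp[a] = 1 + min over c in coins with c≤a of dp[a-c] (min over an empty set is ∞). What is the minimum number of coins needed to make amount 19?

3

 a  0  1  2  3  4  5  6  7  8  9 10 11 12 13 14 15 16 17 18 19
dp  0  -  -  -  1  -  1  1  2  -  2  2  2  2  2  3  3  3  3  3
(- denotes ∞ / unreachable)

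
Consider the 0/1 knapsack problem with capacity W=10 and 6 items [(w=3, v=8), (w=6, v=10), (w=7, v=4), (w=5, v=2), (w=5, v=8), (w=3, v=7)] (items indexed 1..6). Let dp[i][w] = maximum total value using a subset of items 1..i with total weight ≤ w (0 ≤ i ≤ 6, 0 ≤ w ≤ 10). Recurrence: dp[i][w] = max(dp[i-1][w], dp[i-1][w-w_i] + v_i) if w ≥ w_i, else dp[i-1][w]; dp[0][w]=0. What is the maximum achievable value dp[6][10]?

i\w   0   1   2   3   4   5   6   7   8   9  10
  0   0   0   0   0   0   0   0   0   0   0   0
  1   0   0   0   8   8   8   8   8   8   8   8
  2   0   0   0   8   8   8  10  10  10  18  18
  3   0   0   0   8   8   8  10  10  10  18  18
  4   0   0   0   8   8   8  10  10  10  18  18
  5   0   0   0   8   8   8  10  10  16  18  18
  6   0   0   0   8   8   8  15  15  16  18  18

18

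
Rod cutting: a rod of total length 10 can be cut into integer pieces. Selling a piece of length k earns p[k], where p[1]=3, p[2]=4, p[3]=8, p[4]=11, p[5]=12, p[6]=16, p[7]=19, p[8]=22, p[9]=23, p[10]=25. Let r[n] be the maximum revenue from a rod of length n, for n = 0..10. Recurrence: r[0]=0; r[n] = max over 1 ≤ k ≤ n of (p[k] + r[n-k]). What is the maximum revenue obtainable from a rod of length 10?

   n    0    1    2    3    4    5    6    7    8    9   10
r[n]    0    3    6    9   12   15   18   21   24   27   30

30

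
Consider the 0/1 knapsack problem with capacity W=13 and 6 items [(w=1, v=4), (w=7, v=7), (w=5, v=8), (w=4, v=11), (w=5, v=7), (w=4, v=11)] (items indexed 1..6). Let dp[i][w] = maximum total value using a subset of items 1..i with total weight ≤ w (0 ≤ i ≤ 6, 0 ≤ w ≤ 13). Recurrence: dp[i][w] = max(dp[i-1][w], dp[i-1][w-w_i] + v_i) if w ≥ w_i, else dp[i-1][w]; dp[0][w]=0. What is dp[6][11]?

26

i\w   0   1   2   3   4   5   6   7   8   9  10  11  12  13
  0   0   0   0   0   0   0   0   0   0   0   0   0   0   0
  1   0   4   4   4   4   4   4   4   4   4   4   4   4   4
  2   0   4   4   4   4   4   4   7  11  11  11  11  11  11
  3   0   4   4   4   4   8  12  12  12  12  12  12  15  19
  4   0   4   4   4  11  15  15  15  15  19  23  23  23  23
  5   0   4   4   4  11  15  15  15  15  19  23  23  23  23
  6   0   4   4   4  11  15  15  15  22  26  26  26  26  30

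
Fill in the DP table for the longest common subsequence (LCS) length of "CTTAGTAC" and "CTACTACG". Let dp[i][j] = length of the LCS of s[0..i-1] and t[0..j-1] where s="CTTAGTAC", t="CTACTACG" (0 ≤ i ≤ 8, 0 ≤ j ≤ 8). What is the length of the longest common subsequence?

6

   ''  C  T  A  C  T  A  C  G
''  0  0  0  0  0  0  0  0  0
 C  0  1  1  1  1  1  1  1  1
 T  0  1  2  2  2  2  2  2  2
 T  0  1  2  2  2  3  3  3  3
 A  0  1  2  3  3  3  4  4  4
 G  0  1  2  3  3  3  4  4  5
 T  0  1  2  3  3  4  4  4  5
 A  0  1  2  3  3  4  5  5  5
 C  0  1  2  3  4  4  5  6  6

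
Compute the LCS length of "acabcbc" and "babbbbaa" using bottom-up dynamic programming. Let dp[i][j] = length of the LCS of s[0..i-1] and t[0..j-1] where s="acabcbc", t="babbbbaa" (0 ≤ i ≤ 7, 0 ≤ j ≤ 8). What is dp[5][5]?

2

   ''  b  a  b  b  b  b  a  a
''  0  0  0  0  0  0  0  0  0
 a  0  0  1  1  1  1  1  1  1
 c  0  0  1  1  1  1  1  1  1
 a  0  0  1  1  1  1  1  2  2
 b  0  1  1  2  2  2  2  2  2
 c  0  1  1  2  2  2  2  2  2
 b  0  1  1  2  3  3  3  3  3
 c  0  1  1  2  3  3  3  3  3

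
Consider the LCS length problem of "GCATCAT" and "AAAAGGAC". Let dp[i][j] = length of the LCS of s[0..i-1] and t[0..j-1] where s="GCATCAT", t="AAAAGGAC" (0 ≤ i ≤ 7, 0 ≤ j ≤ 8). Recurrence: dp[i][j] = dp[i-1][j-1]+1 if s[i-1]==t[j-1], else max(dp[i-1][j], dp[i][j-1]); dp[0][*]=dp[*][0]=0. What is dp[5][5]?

1

   ''  A  A  A  A  G  G  A  C
''  0  0  0  0  0  0  0  0  0
 G  0  0  0  0  0  1  1  1  1
 C  0  0  0  0  0  1  1  1  2
 A  0  1  1  1  1  1  1  2  2
 T  0  1  1  1  1  1  1  2  2
 C  0  1  1  1  1  1  1  2  3
 A  0  1  2  2  2  2  2  2  3
 T  0  1  2  2  2  2  2  2  3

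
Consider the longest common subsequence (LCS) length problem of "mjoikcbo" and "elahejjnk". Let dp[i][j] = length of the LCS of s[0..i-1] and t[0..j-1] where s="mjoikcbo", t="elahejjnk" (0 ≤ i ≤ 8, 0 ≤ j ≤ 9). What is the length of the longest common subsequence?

   ''  e  l  a  h  e  j  j  n  k
''  0  0  0  0  0  0  0  0  0  0
 m  0  0  0  0  0  0  0  0  0  0
 j  0  0  0  0  0  0  1  1  1  1
 o  0  0  0  0  0  0  1  1  1  1
 i  0  0  0  0  0  0  1  1  1  1
 k  0  0  0  0  0  0  1  1  1  2
 c  0  0  0  0  0  0  1  1  1  2
 b  0  0  0  0  0  0  1  1  1  2
 o  0  0  0  0  0  0  1  1  1  2

2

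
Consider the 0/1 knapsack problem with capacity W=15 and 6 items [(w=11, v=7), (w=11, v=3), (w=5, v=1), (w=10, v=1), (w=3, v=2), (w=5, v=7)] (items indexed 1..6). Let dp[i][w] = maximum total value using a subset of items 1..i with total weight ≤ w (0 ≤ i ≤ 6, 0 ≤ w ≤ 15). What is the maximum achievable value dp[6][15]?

i\w   0   1   2   3   4   5   6   7   8   9  10  11  12  13  14  15
  0   0   0   0   0   0   0   0   0   0   0   0   0   0   0   0   0
  1   0   0   0   0   0   0   0   0   0   0   0   7   7   7   7   7
  2   0   0   0   0   0   0   0   0   0   0   0   7   7   7   7   7
  3   0   0   0   0   0   1   1   1   1   1   1   7   7   7   7   7
  4   0   0   0   0   0   1   1   1   1   1   1   7   7   7   7   7
  5   0   0   0   2   2   2   2   2   3   3   3   7   7   7   9   9
  6   0   0   0   2   2   7   7   7   9   9   9   9   9  10  10  10

10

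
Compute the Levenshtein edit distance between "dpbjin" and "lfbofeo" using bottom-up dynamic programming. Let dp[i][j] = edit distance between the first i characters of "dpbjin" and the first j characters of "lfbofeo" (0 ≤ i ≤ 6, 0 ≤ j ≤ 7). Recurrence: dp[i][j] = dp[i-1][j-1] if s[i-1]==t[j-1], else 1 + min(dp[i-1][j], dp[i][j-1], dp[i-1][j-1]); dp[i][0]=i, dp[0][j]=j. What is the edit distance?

6

   ''  l  f  b  o  f  e  o
''  0  1  2  3  4  5  6  7
 d  1  1  2  3  4  5  6  7
 p  2  2  2  3  4  5  6  7
 b  3  3  3  2  3  4  5  6
 j  4  4  4  3  3  4  5  6
 i  5  5  5  4  4  4  5  6
 n  6  6  6  5  5  5  5  6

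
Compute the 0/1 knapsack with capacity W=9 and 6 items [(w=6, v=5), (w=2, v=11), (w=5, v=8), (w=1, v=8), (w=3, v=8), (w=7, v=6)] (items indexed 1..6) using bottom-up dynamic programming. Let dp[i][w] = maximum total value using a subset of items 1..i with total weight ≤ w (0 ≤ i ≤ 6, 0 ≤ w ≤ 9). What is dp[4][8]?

i\w   0   1   2   3   4   5   6   7   8   9
  0   0   0   0   0   0   0   0   0   0   0
  1   0   0   0   0   0   0   5   5   5   5
  2   0   0  11  11  11  11  11  11  16  16
  3   0   0  11  11  11  11  11  19  19  19
  4   0   8  11  19  19  19  19  19  27  27
  5   0   8  11  19  19  19  27  27  27  27
  6   0   8  11  19  19  19  27  27  27  27

27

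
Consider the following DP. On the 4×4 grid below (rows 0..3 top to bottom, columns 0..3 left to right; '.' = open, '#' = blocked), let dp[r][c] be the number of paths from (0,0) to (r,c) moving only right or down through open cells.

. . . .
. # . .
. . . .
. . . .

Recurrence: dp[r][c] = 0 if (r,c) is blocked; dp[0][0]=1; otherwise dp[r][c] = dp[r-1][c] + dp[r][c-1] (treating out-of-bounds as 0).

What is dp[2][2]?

2

r\c   0   1   2   3
  0   1   1   1   1
  1   1   0   1   2
  2   1   1   2   4
  3   1   2   4   8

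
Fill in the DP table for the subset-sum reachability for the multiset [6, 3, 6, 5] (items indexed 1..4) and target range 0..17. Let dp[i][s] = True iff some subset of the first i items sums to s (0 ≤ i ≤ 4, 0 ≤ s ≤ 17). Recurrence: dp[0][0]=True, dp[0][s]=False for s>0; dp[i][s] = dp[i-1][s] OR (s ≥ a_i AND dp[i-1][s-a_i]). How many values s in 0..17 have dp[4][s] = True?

11

i\s   0   1   2   3   4   5   6   7   8   9  10  11  12  13  14  15  16  17
  0   T   F   F   F   F   F   F   F   F   F   F   F   F   F   F   F   F   F
  1   T   F   F   F   F   F   T   F   F   F   F   F   F   F   F   F   F   F
  2   T   F   F   T   F   F   T   F   F   T   F   F   F   F   F   F   F   F
  3   T   F   F   T   F   F   T   F   F   T   F   F   T   F   F   T   F   F
  4   T   F   F   T   F   T   T   F   T   T   F   T   T   F   T   T   F   T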